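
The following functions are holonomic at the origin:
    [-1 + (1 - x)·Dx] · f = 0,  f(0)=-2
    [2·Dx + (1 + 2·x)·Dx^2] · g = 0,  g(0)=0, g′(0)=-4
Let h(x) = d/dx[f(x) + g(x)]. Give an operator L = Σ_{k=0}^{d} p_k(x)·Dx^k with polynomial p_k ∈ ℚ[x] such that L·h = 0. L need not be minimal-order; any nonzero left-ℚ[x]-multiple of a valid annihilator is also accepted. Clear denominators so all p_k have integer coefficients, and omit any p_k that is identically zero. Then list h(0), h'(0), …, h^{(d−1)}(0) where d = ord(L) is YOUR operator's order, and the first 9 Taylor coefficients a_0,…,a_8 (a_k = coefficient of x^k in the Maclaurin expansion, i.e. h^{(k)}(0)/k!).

f: a_k = -2, -2, -2, -2, -2, -2, -2, -2, -2, …
g: a_k = 0, -4, 4, -16/3, 8, -64/5, 64/3, -256/7, 64, …
h₀=f+g: left-lcm gives L₀, ord ≤ 3.
Differentiate: ansatz ord ≤ ord L₀ ⇒ L.
L = (14 + 4·x) + (-1 + 20·x + 8·x^2)·Dx + (-2 - 3·x + 3·x^2 + 2·x^3)·Dx^2  (order 2).
h: a_k = -6, 4, -22, 24, -74, 116, -270, 496, -1042, …
ICs: h(0) = -6, h′(0) = 4.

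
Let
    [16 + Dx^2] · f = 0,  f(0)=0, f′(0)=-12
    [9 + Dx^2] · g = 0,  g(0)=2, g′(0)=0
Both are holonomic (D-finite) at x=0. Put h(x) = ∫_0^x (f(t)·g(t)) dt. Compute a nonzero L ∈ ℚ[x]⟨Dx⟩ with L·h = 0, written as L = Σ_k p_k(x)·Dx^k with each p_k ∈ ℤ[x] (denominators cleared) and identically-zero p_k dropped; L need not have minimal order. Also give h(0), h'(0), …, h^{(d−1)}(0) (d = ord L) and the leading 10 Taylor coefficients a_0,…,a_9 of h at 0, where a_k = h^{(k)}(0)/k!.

L = 49·Dx + 50·Dx^3 + Dx^5  (order 5).
h: a_k = 0, 0, -12, 0, 43, 0, -2101/30, 0, 102943/1680, 0, …
ICs: h(0) = 0, h′(0) = 0, h′′(0) = -24, h′′′(0) = 0, h′′′′(0) = 1032.

f: a_k = 0, -12, 0, 32, 0, -128/5, 0, 1024/105, 0, -2048/945, …
g: a_k = 2, 0, -9, 0, 27/4, 0, -81/40, 0, 729/2240, 0, …
f·g: L₀ = L_f ⊗_s L_g, ord ≤ 2·2.
h=∫h₀ ⇒ L = L₀·Dx.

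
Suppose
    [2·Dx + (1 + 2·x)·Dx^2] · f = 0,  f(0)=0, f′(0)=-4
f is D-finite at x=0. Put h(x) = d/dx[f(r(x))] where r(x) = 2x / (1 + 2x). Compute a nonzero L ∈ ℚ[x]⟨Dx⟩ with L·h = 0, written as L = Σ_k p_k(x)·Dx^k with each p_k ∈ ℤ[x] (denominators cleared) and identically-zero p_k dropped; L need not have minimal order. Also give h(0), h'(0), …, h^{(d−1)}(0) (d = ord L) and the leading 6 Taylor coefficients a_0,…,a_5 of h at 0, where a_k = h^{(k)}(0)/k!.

f: a_k = 0, -4, 4, -16/3, 8, -64/5, …
L₀ from L_f via x↦r, Dx↦r'^{-1}Dx.
Differentiate: ansatz ord ≤ ord L₀ ⇒ L.
L = (8 + 24·x) + (1 + 8·x + 12·x^2)·Dx  (order 1).
h: a_k = -8, 64, -416, 2560, -15488, 93184, …
ICs: h(0) = -8.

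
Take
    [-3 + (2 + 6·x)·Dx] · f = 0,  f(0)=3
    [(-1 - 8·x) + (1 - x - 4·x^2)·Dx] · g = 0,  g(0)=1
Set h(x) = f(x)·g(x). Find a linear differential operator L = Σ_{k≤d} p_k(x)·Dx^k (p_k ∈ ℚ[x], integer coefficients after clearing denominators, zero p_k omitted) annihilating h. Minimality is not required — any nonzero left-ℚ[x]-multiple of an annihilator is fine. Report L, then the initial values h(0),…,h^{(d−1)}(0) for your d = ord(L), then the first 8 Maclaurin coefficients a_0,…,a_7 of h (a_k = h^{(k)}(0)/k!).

f: a_k = 3, 9/2, -27/8, 81/16, -1215/128, 5103/256, -45927/1024, 216513/2048, …
g: a_k = 1, 1, 5, 9, 29, 65, 181, 441, …
L₀ := L_f ⊗_s L_g (sym. prod.), ord ≤ 1.
L = (5 + 19·x + 36·x^2) + (-2 - 4·x + 14·x^2 + 24·x^3)·Dx  (order 1).
h: a_k = 3, 15/2, 129/8, 819/16, 13593/128, 84705/256, 727869/1024, 4382811/2048, …
ICs: h(0) = 3.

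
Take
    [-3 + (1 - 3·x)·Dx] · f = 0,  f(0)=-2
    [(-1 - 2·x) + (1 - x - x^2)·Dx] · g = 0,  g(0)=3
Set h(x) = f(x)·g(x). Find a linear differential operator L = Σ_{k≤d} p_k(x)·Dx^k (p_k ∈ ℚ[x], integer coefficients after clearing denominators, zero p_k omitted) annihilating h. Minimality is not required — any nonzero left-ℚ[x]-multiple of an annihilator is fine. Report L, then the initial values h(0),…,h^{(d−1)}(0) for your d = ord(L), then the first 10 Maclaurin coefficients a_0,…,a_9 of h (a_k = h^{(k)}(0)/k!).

L = (-4 + 4·x + 9·x^2) + (1 - 4·x + 2·x^2 + 3·x^3)·Dx  (order 1).
h: a_k = -6, -24, -84, -270, -840, -2568, -7782, -23472, -70620, -212190, …
ICs: h(0) = -6.

f: a_k = -2, -6, -18, -54, -162, -486, -1458, -4374, -13122, -39366, …
g: a_k = 3, 3, 6, 9, 15, 24, 39, 63, 102, 165, …
Sym-product of L_f,L_g gives L₀ (≤ ord 1).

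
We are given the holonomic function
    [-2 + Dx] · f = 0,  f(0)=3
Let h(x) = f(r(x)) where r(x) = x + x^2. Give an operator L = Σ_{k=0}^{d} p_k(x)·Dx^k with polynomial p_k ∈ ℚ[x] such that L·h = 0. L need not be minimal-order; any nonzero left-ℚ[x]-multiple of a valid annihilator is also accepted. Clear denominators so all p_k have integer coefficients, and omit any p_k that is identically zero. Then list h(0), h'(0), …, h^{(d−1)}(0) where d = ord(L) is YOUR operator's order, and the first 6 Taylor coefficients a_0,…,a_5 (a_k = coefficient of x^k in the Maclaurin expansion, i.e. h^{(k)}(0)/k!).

L = (-2 - 4·x) + Dx  (order 1).
h: a_k = 3, 6, 12, 16, 20, 104/5, …
ICs: h(0) = 3.

f: a_k = 3, 6, 6, 4, 2, 4/5, …
f∘r: x↦r, Dx↦Dx/r' in L_f ⇒ L₀.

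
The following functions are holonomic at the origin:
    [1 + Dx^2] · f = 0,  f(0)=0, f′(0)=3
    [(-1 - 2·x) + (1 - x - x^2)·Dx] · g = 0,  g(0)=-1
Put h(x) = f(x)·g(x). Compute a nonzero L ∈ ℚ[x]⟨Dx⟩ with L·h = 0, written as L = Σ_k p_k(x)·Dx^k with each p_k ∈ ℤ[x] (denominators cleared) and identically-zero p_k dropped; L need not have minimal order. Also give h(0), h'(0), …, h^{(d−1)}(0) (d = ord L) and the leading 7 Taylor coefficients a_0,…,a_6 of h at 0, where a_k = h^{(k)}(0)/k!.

L = (1 + x + x^2) + (2 + 4·x)·Dx + (-1 + x + x^2)·Dx^2  (order 2).
h: a_k = 0, -3, -3, -11/2, -17/2, -561/40, -901/40, …
ICs: h(0) = 0, h′(0) = -3.

f: a_k = 0, 3, 0, -1/2, 0, 1/40, 0, …
g: a_k = -1, -1, -2, -3, -5, -8, -13, …
h₀=f·g: eliminate ⇒ L₀, order ≤ 2·1.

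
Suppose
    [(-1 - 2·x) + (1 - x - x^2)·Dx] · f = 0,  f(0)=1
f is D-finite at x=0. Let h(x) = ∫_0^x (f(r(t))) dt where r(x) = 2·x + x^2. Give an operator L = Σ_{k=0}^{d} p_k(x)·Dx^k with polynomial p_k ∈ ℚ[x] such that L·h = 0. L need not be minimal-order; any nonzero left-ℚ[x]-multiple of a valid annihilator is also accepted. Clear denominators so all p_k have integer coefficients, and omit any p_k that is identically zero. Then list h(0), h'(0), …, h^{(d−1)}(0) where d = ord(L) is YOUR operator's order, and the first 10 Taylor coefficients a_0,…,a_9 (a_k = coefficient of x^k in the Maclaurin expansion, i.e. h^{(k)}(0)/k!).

f: a_k = 1, 1, 2, 3, 5, 8, 13, 21, 34, 55, …
L₀ from L_f via x↦r, Dx↦r'^{-1}Dx.
h=∫h₀ ⇒ L = L₀·Dx.
L = (2 + 10·x + 12·x^2 + 4·x^3)·Dx + (-1 + 2·x + 5·x^2 + 4·x^3 + x^4)·Dx^2  (order 2).
h: a_k = 0, 1, 1, 3, 8, 118/5, 217/3, 1595/7, 733, 21557/9, …
ICs: h(0) = 0, h′(0) = 1.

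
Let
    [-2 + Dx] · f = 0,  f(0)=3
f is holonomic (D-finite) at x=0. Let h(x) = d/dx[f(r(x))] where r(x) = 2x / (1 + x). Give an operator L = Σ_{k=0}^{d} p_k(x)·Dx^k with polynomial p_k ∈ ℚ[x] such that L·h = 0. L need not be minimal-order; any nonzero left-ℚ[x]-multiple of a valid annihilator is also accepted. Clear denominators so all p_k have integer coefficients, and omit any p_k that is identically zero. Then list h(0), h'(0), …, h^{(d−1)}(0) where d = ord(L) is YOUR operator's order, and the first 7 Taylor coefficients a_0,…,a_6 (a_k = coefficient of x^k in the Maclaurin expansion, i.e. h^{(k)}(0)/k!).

f: a_k = 3, 6, 6, 4, 2, 4/5, 4/15, …
h₀=f(r): pull back L_f along r ⇒ L₀.
Derive L from L₀ (diff closure).
L = (2 - 2·x) + (-1 - 2·x - x^2)·Dx  (order 1).
h: a_k = 12, 24, -12, -16, 28, -88/5, -68/15, …
ICs: h(0) = 12.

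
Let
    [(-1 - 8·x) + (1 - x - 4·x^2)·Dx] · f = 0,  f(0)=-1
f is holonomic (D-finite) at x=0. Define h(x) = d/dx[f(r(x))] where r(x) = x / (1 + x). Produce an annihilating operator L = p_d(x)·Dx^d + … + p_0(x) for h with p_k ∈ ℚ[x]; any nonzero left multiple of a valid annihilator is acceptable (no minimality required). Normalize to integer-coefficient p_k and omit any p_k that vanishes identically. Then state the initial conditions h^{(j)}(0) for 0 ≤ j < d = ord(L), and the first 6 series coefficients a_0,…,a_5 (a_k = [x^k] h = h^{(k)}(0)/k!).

f: a_k = -1, -1, -5, -9, -29, -65, …
Substitute x→r, Dx→(1/r')Dx; clear ⇒ L₀.
h₀' ⇒ L via d/dx closure of L₀.
L = (8 + 24·x + 120·x^2 + 72·x^3) + (-1 - 11·x - 15·x^2 + 31·x^3 + 36·x^4)·Dx  (order 1).
h: a_k = -1, -8, 0, -64, 80, -480, …
ICs: h(0) = -1.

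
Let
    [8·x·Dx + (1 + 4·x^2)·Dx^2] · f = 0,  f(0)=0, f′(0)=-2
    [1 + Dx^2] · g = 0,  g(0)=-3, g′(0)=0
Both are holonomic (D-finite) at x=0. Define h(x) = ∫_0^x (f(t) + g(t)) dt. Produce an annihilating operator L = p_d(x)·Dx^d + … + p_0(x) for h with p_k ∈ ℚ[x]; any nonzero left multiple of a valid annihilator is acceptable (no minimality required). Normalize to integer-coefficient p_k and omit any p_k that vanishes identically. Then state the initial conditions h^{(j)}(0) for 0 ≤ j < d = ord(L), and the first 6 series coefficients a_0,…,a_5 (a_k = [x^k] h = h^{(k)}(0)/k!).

f: a_k = 0, -2, 0, 8/3, 0, -32/5, …
g: a_k = -3, 0, 3/2, 0, -1/8, 0, …
Sum ⇒ L₀ = lclm(L_f,L_g) in ℚ(x)⟨Dx⟩.
h=∫h₀ ⇒ L = L₀·Dx.
L = (-376·x + 1600·x^3 + 128·x^5)·Dx^2 + (-7 + 76·x^2 + 432·x^4 + 64·x^6)·Dx^3 + (-376·x + 1600·x^3 + 128·x^5)·Dx^4 + (-7 + 76·x^2 + 432·x^4 + 64·x^6)·Dx^5  (order 5).
h: a_k = 0, -3, -1, 1/2, 2/3, -1/40, …
ICs: h(0) = 0, h′(0) = -3, h′′(0) = -2, h′′′(0) = 3, h′′′′(0) = 16.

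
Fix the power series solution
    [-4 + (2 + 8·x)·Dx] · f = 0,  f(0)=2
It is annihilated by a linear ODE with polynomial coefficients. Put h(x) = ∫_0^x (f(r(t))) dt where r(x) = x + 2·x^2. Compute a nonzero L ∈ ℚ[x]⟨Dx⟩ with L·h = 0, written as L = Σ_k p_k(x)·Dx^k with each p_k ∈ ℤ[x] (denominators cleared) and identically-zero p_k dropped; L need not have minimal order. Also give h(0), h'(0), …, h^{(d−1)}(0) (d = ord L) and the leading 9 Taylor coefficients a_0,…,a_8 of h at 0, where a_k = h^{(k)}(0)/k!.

L = (-2 - 8·x)·Dx + (1 + 4·x + 8·x^2)·Dx^2  (order 2).
h: a_k = 0, 2, 2, 4/3, -2, 12/5, -4/3, -24/7, 14, …
ICs: h(0) = 0, h′(0) = 2.

f: a_k = 2, 4, -4, 8, -20, 56, -168, 528, -1716, …
h₀=f(r): pull back L_f along r ⇒ L₀.
Integrate: L := L₀·Dx.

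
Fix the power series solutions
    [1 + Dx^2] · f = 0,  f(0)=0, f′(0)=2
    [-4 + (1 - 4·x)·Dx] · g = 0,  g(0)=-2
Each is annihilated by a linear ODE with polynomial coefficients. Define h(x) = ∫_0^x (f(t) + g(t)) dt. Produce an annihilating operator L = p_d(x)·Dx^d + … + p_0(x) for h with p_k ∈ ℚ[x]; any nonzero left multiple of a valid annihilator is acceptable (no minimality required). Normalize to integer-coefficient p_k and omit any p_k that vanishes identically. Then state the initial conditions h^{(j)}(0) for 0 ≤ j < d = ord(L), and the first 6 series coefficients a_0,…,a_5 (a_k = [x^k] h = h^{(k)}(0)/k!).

L = (-388 + 32·x - 64·x^2)·Dx + (33 - 140·x + 48·x^2 - 64·x^3)·Dx^2 + (-388 + 32·x - 64·x^2)·Dx^3 + (33 - 140·x + 48·x^2 - 64·x^3)·Dx^4  (order 4).
h: a_k = 0, -2, -3, -32/3, -385/12, -512/5, …
ICs: h(0) = 0, h′(0) = -2, h′′(0) = -6, h′′′(0) = -64.

f: a_k = 0, 2, 0, -1/3, 0, 1/60, …
g: a_k = -2, -8, -32, -128, -512, -2048, …
f+g: L₀ = lclm(L_f,L_g), ord ≤ 2+1.
h=∫h₀ ⇒ L = L₀·Dx.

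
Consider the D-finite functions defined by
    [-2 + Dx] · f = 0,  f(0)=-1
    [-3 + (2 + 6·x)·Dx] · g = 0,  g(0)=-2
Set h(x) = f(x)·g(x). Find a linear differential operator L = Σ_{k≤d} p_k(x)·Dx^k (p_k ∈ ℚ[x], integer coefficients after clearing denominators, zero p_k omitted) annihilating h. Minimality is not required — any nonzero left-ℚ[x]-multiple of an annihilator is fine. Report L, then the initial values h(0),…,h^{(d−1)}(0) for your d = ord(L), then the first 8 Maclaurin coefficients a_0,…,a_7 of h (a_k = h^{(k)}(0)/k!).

f: a_k = -1, -2, -2, -4/3, -2/3, -4/15, -4/45, -8/315, …
g: a_k = -2, -3, 9/4, -27/8, 405/64, -1701/128, 15309/512, -72171/1024, …
Product ⇒ symmetric product L₀, ord ≤ 1.
L = (-7 - 12·x) + (2 + 6·x)·Dx  (order 1).
h: a_k = 2, 7, 31/4, 181/24, 241/192, 13279/1920, -276497/23040, 9930589/322560, …
ICs: h(0) = 2.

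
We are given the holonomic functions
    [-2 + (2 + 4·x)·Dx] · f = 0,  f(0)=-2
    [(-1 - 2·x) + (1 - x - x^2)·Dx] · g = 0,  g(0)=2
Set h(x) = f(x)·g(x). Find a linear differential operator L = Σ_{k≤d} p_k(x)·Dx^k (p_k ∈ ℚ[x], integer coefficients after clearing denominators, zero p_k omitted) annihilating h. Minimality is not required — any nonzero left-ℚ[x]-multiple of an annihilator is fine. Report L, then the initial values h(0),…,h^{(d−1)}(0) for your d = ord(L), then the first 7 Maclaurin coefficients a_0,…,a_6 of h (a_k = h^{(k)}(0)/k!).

f: a_k = -2, -2, 1, -1, 5/4, -7/4, 21/8, …
g: a_k = 2, 2, 4, 6, 10, 16, 26, …
h₀=f·g: eliminate ⇒ L₀, order ≤ 1·1.
L = (2 + 3·x + 3·x^2) + (-1 - x + 3·x^2 + 2·x^3)·Dx  (order 1).
h: a_k = -4, -8, -10, -20, -55/2, -51, -293/4, …
ICs: h(0) = -4.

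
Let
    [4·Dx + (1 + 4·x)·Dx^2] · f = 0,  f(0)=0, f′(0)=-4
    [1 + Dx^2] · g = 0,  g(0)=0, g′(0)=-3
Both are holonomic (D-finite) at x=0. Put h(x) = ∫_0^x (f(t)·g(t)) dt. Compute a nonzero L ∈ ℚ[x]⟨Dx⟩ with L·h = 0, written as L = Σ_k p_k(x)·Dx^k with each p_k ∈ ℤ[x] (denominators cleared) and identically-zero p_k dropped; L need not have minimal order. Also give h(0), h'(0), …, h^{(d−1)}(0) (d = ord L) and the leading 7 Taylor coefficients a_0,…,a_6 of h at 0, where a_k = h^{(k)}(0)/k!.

f: a_k = 0, -4, 8, -64/3, 64, -1024/5, 2048/3, …
g: a_k = 0, -3, 0, 1/2, 0, -1/40, 0, …
h₀=f·g: eliminate ⇒ L₀, order ≤ 2·2.
h=∫h₀ ⇒ L = L₀·Dx.
L = (-147 - 144·x - 224·x^2 + 256·x^3 + 256·x^4)·Dx + (-56 - 160·x + 384·x^2 + 512·x^3)·Dx^2 + (-150 - 160·x - 192·x^2 + 512·x^3 + 512·x^4)·Dx^3 + (-56 - 160·x + 384·x^2 + 512·x^3)·Dx^4 + (-3 - 16·x + 32·x^2 + 256·x^3 + 256·x^4)·Dx^5  (order 5).
h: a_k = 0, 0, 0, 4, -6, 62/5, -94/3, …
ICs: h(0) = 0, h′(0) = 0, h′′(0) = 0, h′′′(0) = 24, h′′′′(0) = -144.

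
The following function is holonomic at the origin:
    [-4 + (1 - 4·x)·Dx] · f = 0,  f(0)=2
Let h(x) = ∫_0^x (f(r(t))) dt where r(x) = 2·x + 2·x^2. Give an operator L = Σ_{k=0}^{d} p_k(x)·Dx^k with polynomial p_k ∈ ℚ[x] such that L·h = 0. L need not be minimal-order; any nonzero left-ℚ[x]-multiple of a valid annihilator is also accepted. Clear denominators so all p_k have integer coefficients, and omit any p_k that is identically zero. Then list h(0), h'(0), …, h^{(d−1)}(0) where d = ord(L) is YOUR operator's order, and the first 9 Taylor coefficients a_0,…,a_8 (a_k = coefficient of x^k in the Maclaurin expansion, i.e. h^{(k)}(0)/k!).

f: a_k = 2, 8, 32, 128, 512, 2048, 8192, 32768, 131072, …
L₀ from L_f via x↦r, Dx↦r'^{-1}Dx.
h=∫₀ˣh₀: take L = L₀·Dx.
L = (8 + 16·x)·Dx + (-1 + 8·x + 8·x^2)·Dx^2  (order 2).
h: a_k = 0, 2, 8, 48, 320, 11392/5, 16896, 902144/7, 1003520, …
ICs: h(0) = 0, h′(0) = 2.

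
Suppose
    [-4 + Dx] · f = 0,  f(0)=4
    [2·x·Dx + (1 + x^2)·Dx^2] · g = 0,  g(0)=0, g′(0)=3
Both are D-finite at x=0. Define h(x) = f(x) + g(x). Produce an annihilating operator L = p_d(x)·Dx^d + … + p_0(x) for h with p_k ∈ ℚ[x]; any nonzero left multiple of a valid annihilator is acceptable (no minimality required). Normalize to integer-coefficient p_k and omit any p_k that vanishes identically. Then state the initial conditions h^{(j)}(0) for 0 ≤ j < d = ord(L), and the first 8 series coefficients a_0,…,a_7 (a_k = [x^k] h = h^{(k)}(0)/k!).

L = (4 - 16·x - 12·x^2 - 16·x^3)·Dx + (-9 - 13·x^2 - 8·x^4)·Dx^2 + (2 + x + 4·x^2 + x^3 + 2·x^4)·Dx^3  (order 3).
h: a_k = 4, 19, 32, 125/3, 128/3, 521/15, 1024/45, 3961/315, …
ICs: h(0) = 4, h′(0) = 19, h′′(0) = 64.

f: a_k = 4, 16, 32, 128/3, 128/3, 512/15, 1024/45, 4096/315, …
g: a_k = 0, 3, 0, -1, 0, 3/5, 0, -3/7, …
h₀=f+g: left-lcm gives L₀, ord ≤ 3.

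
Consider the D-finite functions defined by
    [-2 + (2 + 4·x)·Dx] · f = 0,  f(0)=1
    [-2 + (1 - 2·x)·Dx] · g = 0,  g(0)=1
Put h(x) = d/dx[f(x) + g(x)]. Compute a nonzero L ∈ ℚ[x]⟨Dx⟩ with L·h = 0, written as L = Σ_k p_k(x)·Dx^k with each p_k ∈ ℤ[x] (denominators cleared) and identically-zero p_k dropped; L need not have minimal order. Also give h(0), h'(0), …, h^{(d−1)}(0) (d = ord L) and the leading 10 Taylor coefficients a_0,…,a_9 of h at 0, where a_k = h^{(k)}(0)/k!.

f: a_k = 1, 1, -1/2, 1/2, -5/8, 7/8, -21/16, 33/16, -429/128, 715/128, …
g: a_k = 1, 2, 4, 8, 16, 32, 64, 128, 256, 512, …
f+g: L₀ = lclm(L_f,L_g), ord ≤ 1+1.
Differentiate: ansatz ord ≤ ord L₀ ⇒ L.
L = (-36 - 24·x) + (-21 - 108·x - 84·x^2)·Dx + (5 + 6·x - 20·x^2 - 24·x^3)·Dx^2  (order 2).
h: a_k = 3, 7, 51/2, 123/2, 1315/8, 3009/8, 14567/16, 32339/16, 596259/128, 1298565/128, …
ICs: h(0) = 3, h′(0) = 7.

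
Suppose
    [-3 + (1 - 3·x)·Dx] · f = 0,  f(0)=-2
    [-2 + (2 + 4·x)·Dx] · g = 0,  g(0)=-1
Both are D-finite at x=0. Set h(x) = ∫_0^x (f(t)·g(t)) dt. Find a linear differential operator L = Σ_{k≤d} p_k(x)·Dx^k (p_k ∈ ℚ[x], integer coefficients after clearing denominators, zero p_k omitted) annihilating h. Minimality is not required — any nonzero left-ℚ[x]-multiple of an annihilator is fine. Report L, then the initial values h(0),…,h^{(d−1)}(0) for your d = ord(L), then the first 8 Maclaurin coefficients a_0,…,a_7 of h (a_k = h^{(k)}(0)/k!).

L = (4 + 3·x)·Dx + (-1 + x + 6·x^2)·Dx^2  (order 2).
h: a_k = 0, 2, 4, 23/3, 35/2, 167/4, 314/3, 15051/56, …
ICs: h(0) = 0, h′(0) = 2.

f: a_k = -2, -6, -18, -54, -162, -486, -1458, -4374, …
g: a_k = -1, -1, 1/2, -1/2, 5/8, -7/8, 21/16, -33/16, …
Sym-product of L_f,L_g gives L₀ (≤ ord 1).
∫: right-multiply L₀ by Dx.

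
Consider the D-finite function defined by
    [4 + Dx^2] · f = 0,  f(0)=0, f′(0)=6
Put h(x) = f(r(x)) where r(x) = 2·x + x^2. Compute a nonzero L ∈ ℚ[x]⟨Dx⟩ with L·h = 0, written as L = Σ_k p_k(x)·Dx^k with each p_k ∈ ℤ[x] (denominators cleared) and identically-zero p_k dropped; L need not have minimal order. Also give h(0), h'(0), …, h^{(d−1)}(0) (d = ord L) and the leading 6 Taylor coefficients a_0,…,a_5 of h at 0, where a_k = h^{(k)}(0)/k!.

L = (16 + 48·x + 48·x^2 + 16·x^3) - Dx + (1 + x)·Dx^2  (order 2).
h: a_k = 0, 12, 6, -32, -48, 8/5, …
ICs: h(0) = 0, h′(0) = 12.

f: a_k = 0, 6, 0, -4, 0, 4/5, …
L₀ from L_f via x↦r, Dx↦r'^{-1}Dx.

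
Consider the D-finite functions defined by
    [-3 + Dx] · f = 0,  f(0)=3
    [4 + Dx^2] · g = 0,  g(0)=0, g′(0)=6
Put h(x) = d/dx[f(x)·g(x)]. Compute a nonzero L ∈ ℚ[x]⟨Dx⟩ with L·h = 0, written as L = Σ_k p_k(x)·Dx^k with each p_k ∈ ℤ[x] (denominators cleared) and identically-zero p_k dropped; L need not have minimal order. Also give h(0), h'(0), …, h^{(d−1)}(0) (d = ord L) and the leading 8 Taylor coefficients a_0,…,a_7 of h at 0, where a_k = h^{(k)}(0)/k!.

f: a_k = 3, 9, 27/2, 27/2, 81/8, 243/40, 243/80, 729/560, …
g: a_k = 0, 6, 0, -4, 0, 4/5, 0, -8/105, …
Product ⇒ symmetric product L₀, ord ≤ 2.
h=h₀': d/dx-closure on L₀ ⇒ L.
L = 13 - 6·Dx + Dx^2  (order 2).
h: a_k = 18, 108, 207, 180, 183/4, -621/10, -3277/40, -51, …
ICs: h(0) = 18, h′(0) = 108.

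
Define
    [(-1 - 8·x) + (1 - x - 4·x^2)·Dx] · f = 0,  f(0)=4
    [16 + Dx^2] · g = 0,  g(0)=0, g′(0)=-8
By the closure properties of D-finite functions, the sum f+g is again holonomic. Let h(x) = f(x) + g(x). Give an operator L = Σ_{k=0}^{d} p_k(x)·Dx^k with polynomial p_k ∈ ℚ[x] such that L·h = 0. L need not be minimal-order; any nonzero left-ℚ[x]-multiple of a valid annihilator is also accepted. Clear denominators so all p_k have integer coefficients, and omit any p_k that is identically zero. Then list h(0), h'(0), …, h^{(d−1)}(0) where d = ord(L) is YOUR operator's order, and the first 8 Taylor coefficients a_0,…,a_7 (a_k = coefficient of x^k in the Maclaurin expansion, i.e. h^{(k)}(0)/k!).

L = (560 + 4608·x + 1664·x^2 + 6144·x^3 + 10240·x^4 + 16384·x^5) + (-208 + 272·x + 896·x^2 - 1408·x^3 - 1536·x^4 + 6144·x^5 + 8192·x^6)·Dx + (35 + 288·x + 104·x^2 + 384·x^3 + 640·x^4 + 1024·x^5)·Dx^2 + (-13 + 17·x + 56·x^2 - 88·x^3 - 96·x^4 + 384·x^5 + 512·x^6)·Dx^3  (order 3).
h: a_k = 4, -4, 20, 172/3, 116, 3644/15, 724, 557708/315, …
ICs: h(0) = 4, h′(0) = -4, h′′(0) = 40.

f: a_k = 4, 4, 20, 36, 116, 260, 724, 1764, …
g: a_k = 0, -8, 0, 64/3, 0, -256/15, 0, 2048/315, …
Sum ⇒ L₀ = lclm(L_f,L_g) in ℚ(x)⟨Dx⟩.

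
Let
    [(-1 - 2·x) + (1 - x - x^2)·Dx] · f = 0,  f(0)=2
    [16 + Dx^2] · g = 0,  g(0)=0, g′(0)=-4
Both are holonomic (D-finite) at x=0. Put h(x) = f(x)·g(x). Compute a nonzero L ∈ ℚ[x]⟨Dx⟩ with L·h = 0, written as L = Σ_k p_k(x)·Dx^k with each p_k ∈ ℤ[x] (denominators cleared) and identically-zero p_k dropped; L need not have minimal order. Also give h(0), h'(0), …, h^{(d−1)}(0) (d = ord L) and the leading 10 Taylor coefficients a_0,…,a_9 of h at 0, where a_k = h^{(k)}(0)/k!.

L = (-14 + 16·x + 16·x^2) + (2 + 4·x)·Dx + (-1 + x + x^2)·Dx^2  (order 2).
h: a_k = 0, -8, -8, 16/3, -8/3, -72/5, -256/15, -7864/315, -2648/63, -194032/2835, …
ICs: h(0) = 0, h′(0) = -8.

f: a_k = 2, 2, 4, 6, 10, 16, 26, 42, 68, 110, …
g: a_k = 0, -4, 0, 32/3, 0, -128/15, 0, 1024/315, 0, -2048/2835, …
L₀ := L_f ⊗_s L_g (sym. prod.), ord ≤ 2.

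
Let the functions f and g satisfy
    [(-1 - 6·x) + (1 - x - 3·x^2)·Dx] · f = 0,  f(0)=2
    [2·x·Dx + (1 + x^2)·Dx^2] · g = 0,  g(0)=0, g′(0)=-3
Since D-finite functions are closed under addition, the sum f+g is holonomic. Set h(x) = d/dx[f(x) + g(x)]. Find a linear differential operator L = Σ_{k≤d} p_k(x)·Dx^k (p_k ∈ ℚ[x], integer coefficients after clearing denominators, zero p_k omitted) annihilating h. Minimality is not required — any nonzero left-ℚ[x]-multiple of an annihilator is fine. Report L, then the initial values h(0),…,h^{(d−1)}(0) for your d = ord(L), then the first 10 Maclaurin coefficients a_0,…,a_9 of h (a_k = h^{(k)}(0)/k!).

L = (-8 + 32·x + 300·x^2 + 504·x^3 + 1134·x^4 + 162·x^6) + (22 + 148·x + 184·x^2 + 576·x^3 + 441·x^4 + 918·x^5 + 27·x^6 + 162·x^7)·Dx + (-4 - 6·x - 18·x^2 + 60·x^3 + 85·x^4 + 75·x^5 + 126·x^6 + 9·x^7 + 27·x^8)·Dx^2  (order 2).
h: a_k = -1, 16, 45, 152, 397, 1164, 3041, 8128, 20859, 53660, …
ICs: h(0) = -1, h′(0) = 16.

f: a_k = 2, 2, 8, 14, 38, 80, 194, 434, 1016, 2318, …
g: a_k = 0, -3, 0, 1, 0, -3/5, 0, 3/7, 0, -1/3, …
h₀=f+g: left-lcm gives L₀, ord ≤ 3.
Differentiate: ansatz ord ≤ ord L₀ ⇒ L.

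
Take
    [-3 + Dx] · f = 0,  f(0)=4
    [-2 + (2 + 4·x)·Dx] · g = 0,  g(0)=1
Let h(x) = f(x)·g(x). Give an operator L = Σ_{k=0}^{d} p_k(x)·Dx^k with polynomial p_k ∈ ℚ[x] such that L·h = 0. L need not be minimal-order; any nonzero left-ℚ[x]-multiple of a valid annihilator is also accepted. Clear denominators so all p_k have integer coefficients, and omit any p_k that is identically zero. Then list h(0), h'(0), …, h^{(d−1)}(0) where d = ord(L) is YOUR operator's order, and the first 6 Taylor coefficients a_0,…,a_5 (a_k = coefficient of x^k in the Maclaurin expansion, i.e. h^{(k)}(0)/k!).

L = (-4 - 6·x) + (1 + 2·x)·Dx  (order 1).
h: a_k = 4, 16, 28, 32, 26, 88/5, …
ICs: h(0) = 4.

f: a_k = 4, 12, 18, 18, 27/2, 81/10, …
g: a_k = 1, 1, -1/2, 1/2, -5/8, 7/8, …
h₀=f·g: eliminate ⇒ L₀, order ≤ 1·1.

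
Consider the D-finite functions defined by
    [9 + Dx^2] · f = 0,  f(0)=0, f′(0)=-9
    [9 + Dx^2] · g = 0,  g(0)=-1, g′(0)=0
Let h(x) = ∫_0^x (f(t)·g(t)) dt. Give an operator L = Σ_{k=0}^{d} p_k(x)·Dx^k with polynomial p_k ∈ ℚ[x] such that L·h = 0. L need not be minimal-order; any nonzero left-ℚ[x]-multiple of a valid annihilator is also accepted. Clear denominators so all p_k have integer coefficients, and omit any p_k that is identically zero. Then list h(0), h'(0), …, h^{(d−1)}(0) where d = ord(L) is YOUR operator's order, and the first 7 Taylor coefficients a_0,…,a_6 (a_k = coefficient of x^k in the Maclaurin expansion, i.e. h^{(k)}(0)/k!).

L = 36·Dx^2 + Dx^4  (order 4).
h: a_k = 0, 0, 9/2, 0, -27/2, 0, 81/5, …
ICs: h(0) = 0, h′(0) = 0, h′′(0) = 9, h′′′(0) = 0.

f: a_k = 0, -9, 0, 27/2, 0, -243/40, 0, …
g: a_k = -1, 0, 9/2, 0, -27/8, 0, 81/80, …
h₀=f·g: eliminate ⇒ L₀, order ≤ 2·2.
h=∫₀ˣh₀: take L = L₀·Dx.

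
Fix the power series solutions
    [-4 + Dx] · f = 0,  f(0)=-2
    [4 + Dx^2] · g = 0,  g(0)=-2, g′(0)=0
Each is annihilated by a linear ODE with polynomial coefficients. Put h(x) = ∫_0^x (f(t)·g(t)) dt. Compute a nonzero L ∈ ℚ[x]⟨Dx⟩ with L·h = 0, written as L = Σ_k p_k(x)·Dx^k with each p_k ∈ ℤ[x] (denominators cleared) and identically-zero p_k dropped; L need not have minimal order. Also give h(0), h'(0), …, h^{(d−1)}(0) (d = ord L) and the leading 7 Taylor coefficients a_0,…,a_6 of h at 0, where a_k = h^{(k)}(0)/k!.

L = 20·Dx - 8·Dx^2 + Dx^3  (order 3).
h: a_k = 0, 4, 8, 8, 8/3, -56/15, -304/45, …
ICs: h(0) = 0, h′(0) = 4, h′′(0) = 16.

f: a_k = -2, -8, -16, -64/3, -64/3, -256/15, -512/45, …
g: a_k = -2, 0, 4, 0, -4/3, 0, 8/45, …
L₀ := L_f ⊗_s L_g (sym. prod.), ord ≤ 2.
h=∫₀ˣh₀: take L = L₀·Dx.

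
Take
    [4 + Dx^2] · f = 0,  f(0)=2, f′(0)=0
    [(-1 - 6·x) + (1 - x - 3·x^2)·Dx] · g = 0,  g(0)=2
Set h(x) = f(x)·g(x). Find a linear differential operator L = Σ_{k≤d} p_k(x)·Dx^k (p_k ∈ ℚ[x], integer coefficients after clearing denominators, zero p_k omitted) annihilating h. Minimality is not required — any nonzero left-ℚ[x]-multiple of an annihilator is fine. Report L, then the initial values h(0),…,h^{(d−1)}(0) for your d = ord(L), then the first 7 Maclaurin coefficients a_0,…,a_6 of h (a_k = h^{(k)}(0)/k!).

f: a_k = 2, 0, -4, 0, 4/3, 0, -8/45, …
g: a_k = 2, 2, 8, 14, 38, 80, 194, …
f·g: L₀ = L_f ⊗_s L_g, ord ≤ 2·1.
L = (2 + 4·x + 12·x^2) + (2 + 12·x)·Dx + (-1 + x + 3·x^2)·Dx^2  (order 2).
h: a_k = 4, 4, 8, 20, 140/3, 320/3, 11084/45, …
ICs: h(0) = 4, h′(0) = 4.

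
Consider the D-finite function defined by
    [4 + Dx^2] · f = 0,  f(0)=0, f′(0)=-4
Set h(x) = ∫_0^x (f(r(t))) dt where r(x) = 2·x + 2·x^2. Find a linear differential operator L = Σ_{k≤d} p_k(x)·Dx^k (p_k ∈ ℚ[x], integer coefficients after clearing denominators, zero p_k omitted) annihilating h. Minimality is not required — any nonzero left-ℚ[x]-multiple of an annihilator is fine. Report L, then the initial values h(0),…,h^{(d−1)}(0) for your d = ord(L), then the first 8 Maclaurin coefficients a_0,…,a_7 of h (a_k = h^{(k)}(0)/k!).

L = (16 + 96·x + 192·x^2 + 128·x^3)·Dx - 2·Dx^2 + (1 + 2·x)·Dx^3  (order 3).
h: a_k = 0, 0, -4, -8/3, 16/3, 64/5, 352/45, -64/7, …
ICs: h(0) = 0, h′(0) = 0, h′′(0) = -8.

f: a_k = 0, -4, 0, 8/3, 0, -8/15, 0, 16/315, …
Change of var in L_f (x↦r) gives L₀.
∫: right-multiply L₀ by Dx.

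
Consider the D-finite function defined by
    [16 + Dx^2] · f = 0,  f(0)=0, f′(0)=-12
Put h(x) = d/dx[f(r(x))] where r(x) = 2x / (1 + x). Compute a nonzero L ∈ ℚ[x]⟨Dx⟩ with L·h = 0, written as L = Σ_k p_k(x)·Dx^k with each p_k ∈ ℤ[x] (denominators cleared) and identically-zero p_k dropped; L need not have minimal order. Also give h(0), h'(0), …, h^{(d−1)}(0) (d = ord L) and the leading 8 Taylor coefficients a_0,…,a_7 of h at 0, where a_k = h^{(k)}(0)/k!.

f: a_k = 0, -12, 0, 32, 0, -128/5, 0, 1024/105, …
f∘r: x↦r, Dx↦Dx/r' in L_f ⇒ L₀.
Differentiate: ansatz ord ≤ ord L₀ ⇒ L.
L = (70 + 12·x + 6·x^2) + (6 + 18·x + 18·x^2 + 6·x^3)·Dx + (1 + 4·x + 6·x^2 + 4·x^3 + x^4)·Dx^2  (order 2).
h: a_k = -24, 48, 696, -2976, 3464, 9360, -758488/15, 1749824/15, …
ICs: h(0) = -24, h′(0) = 48.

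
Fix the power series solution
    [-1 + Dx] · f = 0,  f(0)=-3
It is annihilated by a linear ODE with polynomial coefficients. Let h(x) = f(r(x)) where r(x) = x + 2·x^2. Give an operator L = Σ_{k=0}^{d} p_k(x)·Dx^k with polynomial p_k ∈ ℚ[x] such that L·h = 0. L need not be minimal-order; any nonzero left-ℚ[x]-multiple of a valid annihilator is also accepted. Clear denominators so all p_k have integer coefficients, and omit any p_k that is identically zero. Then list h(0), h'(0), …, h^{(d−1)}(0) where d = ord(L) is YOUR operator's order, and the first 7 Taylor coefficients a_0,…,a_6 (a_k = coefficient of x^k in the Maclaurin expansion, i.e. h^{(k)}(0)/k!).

f: a_k = -3, -3, -3/2, -1/2, -1/8, -1/40, -1/240, …
h₀=f(r): pull back L_f along r ⇒ L₀.
L = (-1 - 4·x) + Dx  (order 1).
h: a_k = -3, -3, -15/2, -13/2, -73/8, -281/40, -1741/240, …
ICs: h(0) = -3.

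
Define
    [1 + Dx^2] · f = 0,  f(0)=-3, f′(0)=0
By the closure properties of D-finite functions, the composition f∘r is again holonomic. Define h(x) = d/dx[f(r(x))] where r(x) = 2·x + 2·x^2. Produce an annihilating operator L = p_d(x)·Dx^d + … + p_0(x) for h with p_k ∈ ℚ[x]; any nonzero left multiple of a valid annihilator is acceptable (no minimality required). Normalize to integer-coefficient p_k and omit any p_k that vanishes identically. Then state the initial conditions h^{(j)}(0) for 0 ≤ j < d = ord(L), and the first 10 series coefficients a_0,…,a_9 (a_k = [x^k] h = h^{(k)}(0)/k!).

f: a_k = -3, 0, 3/2, 0, -1/8, 0, 1/240, 0, -1/13440, 0, …
h₀=f(r): pull back L_f along r ⇒ L₀.
h₀' ⇒ L via d/dx closure of L₀.
L = (16 + 32·x + 96·x^2 + 128·x^3 + 64·x^4) + (-6 - 12·x)·Dx + (1 + 4·x + 4·x^2)·Dx^2  (order 2).
h: a_k = 0, 12, 36, 16, -40, -352/5, -224/5, 1664/105, 1632/35, 32768/945, …
ICs: h(0) = 0, h′(0) = 12.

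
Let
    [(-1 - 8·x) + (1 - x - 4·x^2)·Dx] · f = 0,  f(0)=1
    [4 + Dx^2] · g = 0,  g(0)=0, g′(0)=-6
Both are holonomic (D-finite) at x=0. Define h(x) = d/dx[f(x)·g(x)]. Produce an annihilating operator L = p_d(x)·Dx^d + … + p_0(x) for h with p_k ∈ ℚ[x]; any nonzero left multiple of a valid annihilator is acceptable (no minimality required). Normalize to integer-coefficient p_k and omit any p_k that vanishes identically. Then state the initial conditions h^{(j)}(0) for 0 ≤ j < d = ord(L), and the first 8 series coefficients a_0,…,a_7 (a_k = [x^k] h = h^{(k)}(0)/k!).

L = (18 - 8·x - 28·x^2 + 32·x^3 + 64·x^4) + (4 + 34·x + 24·x^2 + 64·x^3)·Dx + (-1 + x^2 + 8·x^3 + 16·x^4)·Dx^2  (order 2).
h: a_k = -6, -12, -78, -200, -774, -10644/5, -102262/15, -2010224/105, …
ICs: h(0) = -6, h′(0) = -12.

f: a_k = 1, 1, 5, 9, 29, 65, 181, 441, …
g: a_k = 0, -6, 0, 4, 0, -4/5, 0, 8/105, …
Product ⇒ symmetric product L₀, ord ≤ 2.
Differentiate: ansatz ord ≤ ord L₀ ⇒ L.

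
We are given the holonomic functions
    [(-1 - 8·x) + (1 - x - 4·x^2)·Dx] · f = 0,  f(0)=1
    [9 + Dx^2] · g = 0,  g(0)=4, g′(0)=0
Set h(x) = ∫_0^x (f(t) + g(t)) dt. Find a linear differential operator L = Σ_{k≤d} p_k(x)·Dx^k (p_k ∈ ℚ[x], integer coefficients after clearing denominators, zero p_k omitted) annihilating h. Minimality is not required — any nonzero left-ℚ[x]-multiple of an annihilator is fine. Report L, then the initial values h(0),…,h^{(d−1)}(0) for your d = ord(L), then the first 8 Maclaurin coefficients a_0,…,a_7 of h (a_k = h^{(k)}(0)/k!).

f: a_k = 1, 1, 5, 9, 29, 65, 181, 441, …
g: a_k = 4, 0, -18, 0, 27/2, 0, -81/20, 0, …
L₀ := lclm(L_f,L_g); ord L₀ ≤ 1+2.
h=∫₀ˣh₀: take L = L₀·Dx.
L = (567 + 4806·x + 3321·x^2 + 9936·x^3 + 6480·x^4 + 10368·x^5)·Dx + (-171 + 117·x + 441·x^2 - 135·x^3 + 540·x^4 + 3888·x^5 + 5184·x^6)·Dx^2 + (63 + 534·x + 369·x^2 + 1104·x^3 + 720·x^4 + 1152·x^5)·Dx^3 + (-19 + 13·x + 49·x^2 - 15·x^3 + 60·x^4 + 432·x^5 + 576·x^6)·Dx^4  (order 4).
h: a_k = 0, 5, 1/2, -13/3, 9/4, 17/2, 65/6, 3539/140, …
ICs: h(0) = 0, h′(0) = 5, h′′(0) = 1, h′′′(0) = -26.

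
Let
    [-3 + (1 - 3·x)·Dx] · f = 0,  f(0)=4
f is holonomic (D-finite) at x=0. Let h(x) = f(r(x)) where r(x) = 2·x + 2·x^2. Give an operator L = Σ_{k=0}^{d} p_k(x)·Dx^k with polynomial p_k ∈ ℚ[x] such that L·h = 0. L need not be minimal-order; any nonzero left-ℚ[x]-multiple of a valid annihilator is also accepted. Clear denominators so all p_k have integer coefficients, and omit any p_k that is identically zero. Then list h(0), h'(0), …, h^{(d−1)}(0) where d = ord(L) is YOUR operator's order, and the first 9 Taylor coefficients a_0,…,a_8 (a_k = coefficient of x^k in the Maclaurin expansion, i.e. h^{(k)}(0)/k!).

f: a_k = 4, 12, 36, 108, 324, 972, 2916, 8748, 26244, …
Change of var in L_f (x↦r) gives L₀.
L = (6 + 12·x) + (-1 + 6·x + 6·x^2)·Dx  (order 1).
h: a_k = 4, 24, 168, 1152, 7920, 54432, 374112, 2571264, 17672256, …
ICs: h(0) = 4.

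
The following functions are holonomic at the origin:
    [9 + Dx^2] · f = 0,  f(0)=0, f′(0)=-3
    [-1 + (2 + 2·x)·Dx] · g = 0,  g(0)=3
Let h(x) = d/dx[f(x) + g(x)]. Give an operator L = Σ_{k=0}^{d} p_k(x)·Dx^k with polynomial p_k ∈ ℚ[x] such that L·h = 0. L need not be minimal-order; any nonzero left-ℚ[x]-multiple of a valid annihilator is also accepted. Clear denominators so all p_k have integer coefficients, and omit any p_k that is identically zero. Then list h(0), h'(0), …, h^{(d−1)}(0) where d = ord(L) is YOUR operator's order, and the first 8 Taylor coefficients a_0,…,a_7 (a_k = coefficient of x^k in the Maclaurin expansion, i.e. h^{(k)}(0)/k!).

L = (-153 - 216·x - 108·x^2) + (-234 - 666·x - 648·x^2 - 216·x^3)·Dx + (-17 - 24·x - 12·x^2)·Dx^2 + (-26 - 74·x - 72·x^2 - 24·x^3)·Dx^3  (order 3).
h: a_k = -3/2, -3/4, 225/16, -15/32, -2487/256, -189/512, 34569/10240, -1287/4096, …
ICs: h(0) = -3/2, h′(0) = -3/4, h′′(0) = 225/8.

f: a_k = 0, -3, 0, 9/2, 0, -81/40, 0, 243/560, …
g: a_k = 3, 3/2, -3/8, 3/16, -15/128, 21/256, -63/1024, 99/2048, …
Sum ⇒ L₀ = lclm(L_f,L_g) in ℚ(x)⟨Dx⟩.
Differentiate: ansatz ord ≤ ord L₀ ⇒ L.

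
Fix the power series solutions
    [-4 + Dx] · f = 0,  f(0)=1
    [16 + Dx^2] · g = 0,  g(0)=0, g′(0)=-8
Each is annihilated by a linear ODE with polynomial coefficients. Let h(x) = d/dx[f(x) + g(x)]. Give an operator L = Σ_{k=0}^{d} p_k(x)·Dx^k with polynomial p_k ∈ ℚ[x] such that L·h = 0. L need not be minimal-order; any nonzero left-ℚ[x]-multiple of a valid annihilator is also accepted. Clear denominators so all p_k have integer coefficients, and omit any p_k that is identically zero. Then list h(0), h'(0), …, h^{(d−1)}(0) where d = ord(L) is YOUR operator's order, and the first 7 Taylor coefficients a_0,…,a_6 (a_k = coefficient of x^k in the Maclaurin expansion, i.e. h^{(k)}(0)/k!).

f: a_k = 1, 4, 8, 32/3, 32/3, 128/15, 256/45, …
g: a_k = 0, -8, 0, 64/3, 0, -256/15, 0, …
Sum ⇒ L₀ = lclm(L_f,L_g) in ℚ(x)⟨Dx⟩.
h₀' ⇒ L via d/dx closure of L₀.
L = 64 - 16·Dx + 4·Dx^2 - Dx^3  (order 3).
h: a_k = -4, 16, 96, 128/3, -128/3, 512/15, 1024/15, …
ICs: h(0) = -4, h′(0) = 16, h′′(0) = 192.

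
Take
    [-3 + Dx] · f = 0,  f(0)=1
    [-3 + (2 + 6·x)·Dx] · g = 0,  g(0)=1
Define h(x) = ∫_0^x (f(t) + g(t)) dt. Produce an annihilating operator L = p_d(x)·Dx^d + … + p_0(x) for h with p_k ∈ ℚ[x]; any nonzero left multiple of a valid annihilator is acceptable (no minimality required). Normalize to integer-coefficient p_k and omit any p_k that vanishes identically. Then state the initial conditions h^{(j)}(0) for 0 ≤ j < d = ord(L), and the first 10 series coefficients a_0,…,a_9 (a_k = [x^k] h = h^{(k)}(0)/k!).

f: a_k = 1, 3, 9/2, 9/2, 27/8, 81/40, 81/80, 243/560, 729/4480, 243/4480, …
g: a_k = 1, 3/2, -9/8, 27/16, -405/128, 1701/256, -15309/1024, 72171/2048, -2814669/32768, 14073345/65536, …
f+g: L₀ = lclm(L_f,L_g), ord ≤ 1+1.
h=∫₀ˣh₀: take L = L₀·Dx.
L = (27 + 54·x)·Dx + (-15 - 72·x - 108·x^2)·Dx^2 + (2 + 18·x + 36·x^2)·Dx^3  (order 3).
h: a_k = 0, 2, 9/4, 9/8, 99/64, 27/640, 3699/2560, -71361/35840, 2557089/573440, -10925199/1146880, …
ICs: h(0) = 0, h′(0) = 2, h′′(0) = 9/2.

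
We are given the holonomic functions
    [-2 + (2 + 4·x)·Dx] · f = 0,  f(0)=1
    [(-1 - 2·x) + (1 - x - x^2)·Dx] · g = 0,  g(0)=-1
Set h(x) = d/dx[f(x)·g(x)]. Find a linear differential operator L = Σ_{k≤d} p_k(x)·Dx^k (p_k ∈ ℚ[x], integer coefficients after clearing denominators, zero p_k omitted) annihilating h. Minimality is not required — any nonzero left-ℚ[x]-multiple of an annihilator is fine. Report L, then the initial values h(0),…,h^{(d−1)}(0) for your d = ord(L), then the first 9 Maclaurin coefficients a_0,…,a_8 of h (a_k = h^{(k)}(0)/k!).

f: a_k = 1, 1, -1/2, 1/2, -5/8, 7/8, -21/16, 33/16, -429/128, …
g: a_k = -1, -1, -2, -3, -5, -8, -13, -21, -34, …
h₀=f·g: eliminate ⇒ L₀, order ≤ 1·1.
Differentiate: ansatz ord ≤ ord L₀ ⇒ L.
L = (5 + 30·x + 45·x^2 + 30·x^3 + 15·x^4) + (-2 - 5·x + 10·x^3 + 15·x^4 + 6·x^5)·Dx  (order 1).
h: a_k = -2, -5, -15, -55/2, -255/4, -879/8, -1855/8, -6155/16, -49995/64, …
ICs: h(0) = -2.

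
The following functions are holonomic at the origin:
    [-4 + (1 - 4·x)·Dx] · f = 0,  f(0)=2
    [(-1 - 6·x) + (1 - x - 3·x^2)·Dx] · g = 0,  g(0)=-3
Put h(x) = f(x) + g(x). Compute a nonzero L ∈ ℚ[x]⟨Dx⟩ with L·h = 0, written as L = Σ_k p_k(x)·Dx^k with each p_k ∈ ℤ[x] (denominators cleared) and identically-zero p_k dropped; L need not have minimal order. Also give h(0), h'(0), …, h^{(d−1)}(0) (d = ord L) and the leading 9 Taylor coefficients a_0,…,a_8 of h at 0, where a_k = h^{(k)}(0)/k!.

L = (-72·x + 72·x^2 - 96·x^3) + (8 - 6·x - 66·x^2 + 112·x^3 - 192·x^4)·Dx + (-1 + 7·x - 15·x^2 + 10·x^3 + 20·x^4 - 48·x^5)·Dx^2  (order 2).
h: a_k = -1, 5, 20, 107, 455, 1928, 7901, 32117, 129548, …
ICs: h(0) = -1, h′(0) = 5.

f: a_k = 2, 8, 32, 128, 512, 2048, 8192, 32768, 131072, …
g: a_k = -3, -3, -12, -21, -57, -120, -291, -651, -1524, …
f+g: L₀ = lclm(L_f,L_g), ord ≤ 1+1.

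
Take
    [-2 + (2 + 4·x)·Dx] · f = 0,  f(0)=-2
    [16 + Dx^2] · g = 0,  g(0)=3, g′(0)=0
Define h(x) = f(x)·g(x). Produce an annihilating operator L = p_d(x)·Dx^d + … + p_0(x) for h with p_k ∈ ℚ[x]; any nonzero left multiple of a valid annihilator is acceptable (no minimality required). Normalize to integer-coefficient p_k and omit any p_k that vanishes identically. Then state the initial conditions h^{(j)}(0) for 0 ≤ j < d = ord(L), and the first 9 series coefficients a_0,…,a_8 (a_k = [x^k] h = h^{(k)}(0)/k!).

f: a_k = -2, -2, 1, -1, 5/4, -7/4, 21/8, -33/8, 429/64, …
g: a_k = 3, 0, -24, 0, 32, 0, -256/15, 0, 512/105, …
Sym-product of L_f,L_g gives L₀ (≤ ord 2).
L = (19 + 64·x + 64·x^2) + (-2 - 4·x)·Dx + (1 + 4·x + 4·x^2)·Dx^2  (order 2).
h: a_k = -6, -6, 51, 45, -337/4, -181/4, 5281/120, 3811/120, -199649/6720, …
ICs: h(0) = -6, h′(0) = -6.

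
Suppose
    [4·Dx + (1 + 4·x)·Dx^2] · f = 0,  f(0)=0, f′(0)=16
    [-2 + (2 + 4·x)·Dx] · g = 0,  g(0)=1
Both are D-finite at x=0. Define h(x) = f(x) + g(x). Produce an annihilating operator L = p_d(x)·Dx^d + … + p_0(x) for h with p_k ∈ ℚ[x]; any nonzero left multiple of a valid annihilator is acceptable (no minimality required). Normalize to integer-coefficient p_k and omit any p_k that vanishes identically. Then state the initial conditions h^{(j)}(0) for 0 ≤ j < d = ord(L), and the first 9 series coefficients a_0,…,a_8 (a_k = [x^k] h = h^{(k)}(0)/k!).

L = (20 + 16·x)·Dx + (29 + 104·x + 80·x^2)·Dx^2 + (3 + 22·x + 48·x^2 + 32·x^3)·Dx^3  (order 3).
h: a_k = 1, 17, -65/2, 515/6, -2053/8, 32803/40, -131135/48, 1048807/112, -4194733/128, …
ICs: h(0) = 1, h′(0) = 17, h′′(0) = -65.

f: a_k = 0, 16, -32, 256/3, -256, 4096/5, -8192/3, 65536/7, -32768, …
g: a_k = 1, 1, -1/2, 1/2, -5/8, 7/8, -21/16, 33/16, -429/128, …
Sum ⇒ L₀ = lclm(L_f,L_g) in ℚ(x)⟨Dx⟩.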